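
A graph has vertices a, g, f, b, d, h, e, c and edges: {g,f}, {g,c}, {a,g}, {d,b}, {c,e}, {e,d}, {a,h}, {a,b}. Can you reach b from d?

From d we can reach a, b, c, d, e, f, g, h, which includes b.

Yes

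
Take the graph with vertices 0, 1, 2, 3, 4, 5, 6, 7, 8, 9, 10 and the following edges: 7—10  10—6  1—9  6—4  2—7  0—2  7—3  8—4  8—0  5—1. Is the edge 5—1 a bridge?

Removing 5—1 leaves no path between 5 and 1: the component count goes from 2 to 3. So it is a bridge.

Yes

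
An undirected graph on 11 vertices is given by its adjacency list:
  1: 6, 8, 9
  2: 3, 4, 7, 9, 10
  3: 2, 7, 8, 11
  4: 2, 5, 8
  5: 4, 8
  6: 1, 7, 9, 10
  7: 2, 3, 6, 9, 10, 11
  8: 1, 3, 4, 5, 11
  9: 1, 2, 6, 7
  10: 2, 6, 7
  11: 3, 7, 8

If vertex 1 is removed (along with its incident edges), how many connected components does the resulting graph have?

With 1 gone, the remaining components are: {2, 3, 4, 5, 6, 7, 8, 9, 10, 11}.
That is 1 component.

1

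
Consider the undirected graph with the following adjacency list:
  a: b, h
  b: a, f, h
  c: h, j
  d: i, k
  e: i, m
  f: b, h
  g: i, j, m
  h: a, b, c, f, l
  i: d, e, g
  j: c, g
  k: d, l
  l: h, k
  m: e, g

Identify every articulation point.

h

Removing h increases the component count from 1 to 2, so h is a cut vertex.
By contrast removing g leaves 1 component; it is not a cut vertex. No other vertex is a cut vertex either.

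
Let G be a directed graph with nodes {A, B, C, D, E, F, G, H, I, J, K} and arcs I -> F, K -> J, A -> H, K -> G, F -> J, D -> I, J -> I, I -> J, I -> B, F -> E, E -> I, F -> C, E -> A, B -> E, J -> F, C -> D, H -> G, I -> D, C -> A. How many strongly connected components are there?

5

{B, C, D, E, F, I, J} are all mutually reachable — one SCC of size 7.
{H} is an SCC by itself.
{G} is an SCC by itself.
{K} is an SCC by itself.
{A} is an SCC by itself.
That gives 5 strongly connected components.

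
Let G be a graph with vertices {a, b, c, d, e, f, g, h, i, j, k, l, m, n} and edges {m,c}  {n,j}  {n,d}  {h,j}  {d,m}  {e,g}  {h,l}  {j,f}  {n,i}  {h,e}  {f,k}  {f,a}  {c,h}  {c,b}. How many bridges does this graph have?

The edges on the cycle n-d-m-c-h-j-n are not bridges since each lies on that cycle.
But removing k - f disconnects k from f; removing h - e disconnects h from e; removing n - i disconnects n from i; removing c - b disconnects c from b — these are bridges.
In total 8 edges are bridges.

8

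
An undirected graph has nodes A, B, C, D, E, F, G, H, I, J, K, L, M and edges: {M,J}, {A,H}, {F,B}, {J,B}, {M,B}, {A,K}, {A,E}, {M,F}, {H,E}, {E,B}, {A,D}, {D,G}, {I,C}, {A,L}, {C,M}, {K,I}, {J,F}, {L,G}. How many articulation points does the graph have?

Removing A increases the component count from 1 to 2, so A is a cut vertex.
By contrast removing C leaves 1 component; it is not a cut vertex. No other vertex is a cut vertex either.

1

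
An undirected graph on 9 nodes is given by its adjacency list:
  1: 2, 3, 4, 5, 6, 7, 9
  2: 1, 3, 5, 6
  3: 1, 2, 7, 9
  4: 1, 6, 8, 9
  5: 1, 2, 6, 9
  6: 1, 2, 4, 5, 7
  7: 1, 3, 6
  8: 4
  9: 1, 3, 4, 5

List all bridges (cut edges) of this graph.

4-8

The edges on the cycle 1-7-6-4-1 are not bridges since each lies on that cycle.
But removing 4-8 disconnects 4 from 8 — this is a bridge.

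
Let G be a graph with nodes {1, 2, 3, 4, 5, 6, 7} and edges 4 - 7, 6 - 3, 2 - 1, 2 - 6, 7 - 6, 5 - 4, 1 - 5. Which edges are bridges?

3-6

The edges on the cycle 2-1-5-4-7-6-2 are not bridges since each lies on that cycle.
But removing 6 - 3 disconnects 6 from 3 — this is a bridge.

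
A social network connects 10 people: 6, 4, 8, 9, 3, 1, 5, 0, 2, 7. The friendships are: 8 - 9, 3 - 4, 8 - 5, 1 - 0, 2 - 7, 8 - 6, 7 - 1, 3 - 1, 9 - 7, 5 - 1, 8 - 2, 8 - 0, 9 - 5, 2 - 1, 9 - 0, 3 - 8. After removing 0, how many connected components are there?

1

With 0 gone, the remaining components are: {1, 2, 3, 4, 5, 6, 7, 8, 9}.
That is 1 component.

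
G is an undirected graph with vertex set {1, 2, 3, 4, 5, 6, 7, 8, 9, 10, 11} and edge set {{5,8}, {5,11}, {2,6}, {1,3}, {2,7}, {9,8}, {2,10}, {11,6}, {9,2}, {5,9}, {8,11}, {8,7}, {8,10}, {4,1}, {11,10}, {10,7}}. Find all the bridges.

1-3, 1-4

The edges on the cycle 8-11-10-7-8 are not bridges since each lies on that cycle.
But removing 4 - 1 disconnects 4 from 1; removing 1 - 3 disconnects 1 from 3 — these are bridges.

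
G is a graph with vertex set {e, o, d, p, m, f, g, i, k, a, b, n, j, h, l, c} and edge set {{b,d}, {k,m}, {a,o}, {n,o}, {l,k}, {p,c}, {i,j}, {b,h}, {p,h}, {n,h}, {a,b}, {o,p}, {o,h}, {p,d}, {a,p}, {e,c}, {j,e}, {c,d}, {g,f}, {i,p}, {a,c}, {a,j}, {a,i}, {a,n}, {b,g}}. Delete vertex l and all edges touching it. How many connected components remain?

2

With l gone, the remaining components are: {k, m}; {a, b, c, d, e, f, g, h, i, j, n, o, p}.
That is 2 components.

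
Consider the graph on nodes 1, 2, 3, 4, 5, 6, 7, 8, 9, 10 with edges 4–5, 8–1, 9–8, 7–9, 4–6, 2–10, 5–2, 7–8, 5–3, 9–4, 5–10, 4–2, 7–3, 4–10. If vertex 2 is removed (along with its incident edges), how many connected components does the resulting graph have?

1

With 2 gone, the remaining components are: {1, 3, 4, 5, 6, 7, 8, 9, 10}.
That is 1 component.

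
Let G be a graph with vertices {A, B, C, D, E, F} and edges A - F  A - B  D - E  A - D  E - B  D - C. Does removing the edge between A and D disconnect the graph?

After removing A - D, the path A-B-E-D still connects them, so the edge is not a bridge.

No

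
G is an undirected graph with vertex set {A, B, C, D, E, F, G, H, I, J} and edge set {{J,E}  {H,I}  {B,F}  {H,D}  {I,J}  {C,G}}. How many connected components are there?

A is isolated — a component by itself.
Starting from B we can reach B, F. That is one component of size 2.
Starting from C we can reach C, G. That is one component of size 2.
Starting from D we can reach D, E, H, I, J. That is one component of size 5.
Total: 4 components.

4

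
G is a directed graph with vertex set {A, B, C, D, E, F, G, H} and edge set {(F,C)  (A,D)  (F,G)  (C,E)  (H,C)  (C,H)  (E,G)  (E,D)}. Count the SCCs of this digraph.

7

{C, H} are all mutually reachable — one SCC of size 2.
{G} is an SCC by itself.
{A} is an SCC by itself.
{F} is an SCC by itself.
{D} is an SCC by itself.
(and 2 more singleton SCCs)
That gives 7 strongly connected components.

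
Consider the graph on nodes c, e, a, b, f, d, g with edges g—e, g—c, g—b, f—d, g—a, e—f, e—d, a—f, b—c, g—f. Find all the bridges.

none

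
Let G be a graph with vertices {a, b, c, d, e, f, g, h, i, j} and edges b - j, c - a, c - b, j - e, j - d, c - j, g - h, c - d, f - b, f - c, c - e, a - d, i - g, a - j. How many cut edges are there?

The edges on the cycle c-a-d-c are not bridges since each lies on that cycle.
But removing g - h disconnects g from h; removing g - i disconnects g from i — these are bridges.
That makes 2 bridges.

2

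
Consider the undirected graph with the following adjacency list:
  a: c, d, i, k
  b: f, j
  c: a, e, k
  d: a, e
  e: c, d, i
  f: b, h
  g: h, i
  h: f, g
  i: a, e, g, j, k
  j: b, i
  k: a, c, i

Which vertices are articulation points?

i

Removing i increases the component count from 1 to 2, so i is a cut vertex.
By contrast removing h leaves 1 component; it is not a cut vertex. No other vertex is a cut vertex either.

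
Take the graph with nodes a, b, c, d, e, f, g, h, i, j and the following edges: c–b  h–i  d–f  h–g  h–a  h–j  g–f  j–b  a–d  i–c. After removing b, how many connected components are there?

With b gone, the remaining components are: {e}; {a, c, d, f, g, h, i, j}.
That is 2 components.

2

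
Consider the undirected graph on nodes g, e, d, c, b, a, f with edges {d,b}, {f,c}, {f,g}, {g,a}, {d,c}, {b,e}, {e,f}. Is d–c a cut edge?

No

After removing d–c, the path d-b-e-f-c still connects them, so the edge is not a bridge.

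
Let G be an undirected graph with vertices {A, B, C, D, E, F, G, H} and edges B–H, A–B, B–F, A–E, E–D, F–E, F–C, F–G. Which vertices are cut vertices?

B, E, F

Removing B increases the component count from 1 to 2, so B is a cut vertex.
Removing E increases the component count from 1 to 2, so E is a cut vertex.
Removing F increases the component count from 1 to 3, so F is a cut vertex.
By contrast removing H leaves 1 component; it is not a cut vertex. No other vertex is a cut vertex either.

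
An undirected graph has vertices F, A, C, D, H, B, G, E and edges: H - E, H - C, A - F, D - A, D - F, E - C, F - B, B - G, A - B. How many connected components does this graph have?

Starting from C we can reach C, E, H. That is one component of size 3.
Starting from A we can reach A, B, D, F, G. That is one component of size 5.
Total: 2 components.

2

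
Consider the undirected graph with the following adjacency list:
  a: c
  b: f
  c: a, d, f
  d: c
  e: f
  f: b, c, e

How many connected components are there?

1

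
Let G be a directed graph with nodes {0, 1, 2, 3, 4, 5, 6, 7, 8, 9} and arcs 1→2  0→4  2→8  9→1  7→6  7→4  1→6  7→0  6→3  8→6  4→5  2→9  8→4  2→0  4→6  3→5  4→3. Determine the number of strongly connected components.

8

{1, 2, 9} are all mutually reachable — one SCC of size 3.
{0} is an SCC by itself.
{7} is an SCC by itself.
{4} is an SCC by itself.
{5} is an SCC by itself.
(and 3 more singleton SCCs)
That gives 8 strongly connected components.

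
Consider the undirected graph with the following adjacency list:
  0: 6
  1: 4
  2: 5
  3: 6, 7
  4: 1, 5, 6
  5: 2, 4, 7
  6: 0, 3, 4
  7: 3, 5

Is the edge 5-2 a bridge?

Removing 5-2 leaves no path between 5 and 2: the component count goes from 1 to 2. So it is a bridge.

Yes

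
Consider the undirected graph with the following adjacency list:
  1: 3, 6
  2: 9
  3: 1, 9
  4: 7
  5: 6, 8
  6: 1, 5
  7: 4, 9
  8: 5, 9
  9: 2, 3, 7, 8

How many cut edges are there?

The edges on the cycle 6-1-3-9-8-5-6 are not bridges since each lies on that cycle.
But removing 2-9 disconnects 2 from 9; removing 7-4 disconnects 7 from 4; removing 9-7 disconnects 9 from 7 — these are bridges.
That makes 3 bridges.

3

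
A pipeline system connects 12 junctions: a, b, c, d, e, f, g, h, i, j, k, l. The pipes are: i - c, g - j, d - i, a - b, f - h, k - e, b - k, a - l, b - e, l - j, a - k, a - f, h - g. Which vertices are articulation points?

a, i

Removing a increases the component count from 2 to 3, so a is a cut vertex.
Removing i increases the component count from 2 to 3, so i is a cut vertex.
By contrast removing d leaves 2 components; it is not a cut vertex. No other vertex is a cut vertex either.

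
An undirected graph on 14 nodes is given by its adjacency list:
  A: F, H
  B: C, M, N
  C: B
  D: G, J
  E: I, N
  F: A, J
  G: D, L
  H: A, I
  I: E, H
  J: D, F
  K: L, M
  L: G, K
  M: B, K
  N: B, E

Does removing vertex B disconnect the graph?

Deleting B raises the number of components from 1 to 2, so B is a cut vertex.

Yes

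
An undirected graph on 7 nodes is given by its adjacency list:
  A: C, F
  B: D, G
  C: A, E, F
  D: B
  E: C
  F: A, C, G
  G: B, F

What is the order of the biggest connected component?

Starting from A we can reach A, B, C, D, E, F, G. That is one component of size 7.
The largest has 7 vertices.

7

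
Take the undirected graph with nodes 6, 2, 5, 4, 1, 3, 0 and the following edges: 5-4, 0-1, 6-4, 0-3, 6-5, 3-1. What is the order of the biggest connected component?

2 is isolated — a component by itself.
Starting from 0 we can reach 0, 1, 3. That is one component of size 3.
Starting from 4 we can reach 4, 5, 6. That is one component of size 3.
The largest has 3 vertices.

3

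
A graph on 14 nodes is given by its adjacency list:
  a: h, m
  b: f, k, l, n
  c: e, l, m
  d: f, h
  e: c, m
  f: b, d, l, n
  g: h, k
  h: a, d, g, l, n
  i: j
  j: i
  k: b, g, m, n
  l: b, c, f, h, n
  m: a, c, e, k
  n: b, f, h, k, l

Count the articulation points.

0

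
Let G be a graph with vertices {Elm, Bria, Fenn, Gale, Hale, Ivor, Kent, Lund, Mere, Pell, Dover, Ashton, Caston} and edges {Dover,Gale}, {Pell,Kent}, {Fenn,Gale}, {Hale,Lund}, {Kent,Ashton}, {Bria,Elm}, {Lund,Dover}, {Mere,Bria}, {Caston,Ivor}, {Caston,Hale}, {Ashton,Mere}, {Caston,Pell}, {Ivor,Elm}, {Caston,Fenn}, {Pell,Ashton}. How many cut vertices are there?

1

Removing Caston increases the component count from 1 to 2, so Caston is a cut vertex.
By contrast removing Dover leaves 1 component; it is not a cut vertex. No other vertex is a cut vertex either.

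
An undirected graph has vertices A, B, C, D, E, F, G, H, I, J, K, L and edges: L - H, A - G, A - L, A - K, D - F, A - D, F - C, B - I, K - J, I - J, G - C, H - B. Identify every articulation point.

Removing A increases the component count from 2 to 3, so A is a cut vertex.
By contrast removing H leaves 2 components; it is not a cut vertex. No other vertex is a cut vertex either.

A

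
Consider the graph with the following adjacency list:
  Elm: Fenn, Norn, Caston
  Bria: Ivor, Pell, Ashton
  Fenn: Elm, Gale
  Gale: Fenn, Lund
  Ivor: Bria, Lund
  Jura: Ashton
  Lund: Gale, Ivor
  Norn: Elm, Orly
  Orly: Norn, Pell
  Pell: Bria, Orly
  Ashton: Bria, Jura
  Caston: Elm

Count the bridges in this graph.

3

The edges on the cycle Orly-Pell-Bria-Ivor-Lund-Gale-Fenn-Elm-Norn-Orly are not bridges since each lies on that cycle.
But removing Ashton-Jura disconnects Ashton from Jura; removing Bria-Ashton disconnects Bria from Ashton; removing Caston-Elm disconnects Caston from Elm — these are bridges.
That makes 3 bridges.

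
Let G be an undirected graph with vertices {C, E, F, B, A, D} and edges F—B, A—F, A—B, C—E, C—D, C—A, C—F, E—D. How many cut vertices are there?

Removing C increases the component count from 1 to 2, so C is a cut vertex.
By contrast removing F leaves 1 component; it is not a cut vertex. No other vertex is a cut vertex either.

1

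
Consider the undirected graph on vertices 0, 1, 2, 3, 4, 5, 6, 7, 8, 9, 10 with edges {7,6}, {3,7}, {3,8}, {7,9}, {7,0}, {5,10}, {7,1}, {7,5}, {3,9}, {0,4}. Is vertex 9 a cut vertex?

No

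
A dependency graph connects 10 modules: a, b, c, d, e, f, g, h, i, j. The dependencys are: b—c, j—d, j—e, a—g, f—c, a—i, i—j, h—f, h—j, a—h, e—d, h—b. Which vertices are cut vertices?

a, h, j

Removing a increases the component count from 1 to 2, so a is a cut vertex.
Removing h increases the component count from 1 to 2, so h is a cut vertex.
Removing j increases the component count from 1 to 2, so j is a cut vertex.
By contrast removing d leaves 1 component; it is not a cut vertex. No other vertex is a cut vertex either.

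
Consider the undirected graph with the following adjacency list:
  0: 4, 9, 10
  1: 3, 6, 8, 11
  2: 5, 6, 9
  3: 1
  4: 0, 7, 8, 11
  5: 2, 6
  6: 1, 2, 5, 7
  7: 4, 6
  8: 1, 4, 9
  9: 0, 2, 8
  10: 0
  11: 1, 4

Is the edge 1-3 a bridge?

Removing 1-3 leaves no path between 1 and 3: the component count goes from 1 to 2. So it is a bridge.

Yes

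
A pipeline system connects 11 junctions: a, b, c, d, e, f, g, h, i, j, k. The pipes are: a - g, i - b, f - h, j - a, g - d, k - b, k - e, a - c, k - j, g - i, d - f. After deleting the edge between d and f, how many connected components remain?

Before removal there is 1 component.
d - f is a bridge — removing it separates d's side from f's side.
After removal: 2 components.

2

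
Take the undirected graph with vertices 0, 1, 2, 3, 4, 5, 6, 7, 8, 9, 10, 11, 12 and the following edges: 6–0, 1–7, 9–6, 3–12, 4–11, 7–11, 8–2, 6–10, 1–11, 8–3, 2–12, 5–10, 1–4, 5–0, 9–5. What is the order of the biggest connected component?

5

Starting from 1 we can reach 1, 4, 7, 11. That is one component of size 4.
Starting from 2 we can reach 2, 3, 8, 12. That is one component of size 4.
Starting from 0 we can reach 0, 5, 6, 9, 10. That is one component of size 5.
The largest has 5 vertices.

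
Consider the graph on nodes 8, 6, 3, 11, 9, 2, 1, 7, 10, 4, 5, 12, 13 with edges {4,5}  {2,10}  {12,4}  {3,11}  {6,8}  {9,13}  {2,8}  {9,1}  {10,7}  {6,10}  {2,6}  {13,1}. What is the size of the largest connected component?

5

Starting from 3 we can reach 3, 11. That is one component of size 2.
Starting from 1 we can reach 1, 9, 13. That is one component of size 3.
Starting from 4 we can reach 4, 5, 12. That is one component of size 3.
Starting from 2 we can reach 2, 6, 7, 8, 10. That is one component of size 5.
The largest has 5 vertices.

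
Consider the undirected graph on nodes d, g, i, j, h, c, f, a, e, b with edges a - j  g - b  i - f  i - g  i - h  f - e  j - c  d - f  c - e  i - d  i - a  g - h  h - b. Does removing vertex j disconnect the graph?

Deleting j leaves 1 component (was 1) (its neighbors a, c remain connected to each other), so j is not a cut vertex.

No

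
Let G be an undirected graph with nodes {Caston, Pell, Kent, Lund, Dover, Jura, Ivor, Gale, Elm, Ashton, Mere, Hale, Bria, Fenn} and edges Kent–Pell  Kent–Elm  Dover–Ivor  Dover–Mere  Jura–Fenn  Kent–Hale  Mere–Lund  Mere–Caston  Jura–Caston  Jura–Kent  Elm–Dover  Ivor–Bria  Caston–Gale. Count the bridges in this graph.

The edges on the cycle Jura-Kent-Elm-Dover-Mere-Caston-Jura are not bridges since each lies on that cycle.
But removing Kent–Pell disconnects Kent from Pell; removing Jura–Fenn disconnects Jura from Fenn; removing Dover–Ivor disconnects Dover from Ivor; removing Bria–Ivor disconnects Bria from Ivor — these are bridges.
In total 7 edges are bridges.

7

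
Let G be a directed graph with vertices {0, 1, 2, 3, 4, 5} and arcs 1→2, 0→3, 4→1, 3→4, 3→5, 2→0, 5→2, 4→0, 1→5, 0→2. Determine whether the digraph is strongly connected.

Yes

From 4 we can reach every vertex (0, 1, 2, 3, 4, 5), and every vertex can reach 4 (0, 1, 2, 3, 4, 5). So the whole graph is one strongly connected component.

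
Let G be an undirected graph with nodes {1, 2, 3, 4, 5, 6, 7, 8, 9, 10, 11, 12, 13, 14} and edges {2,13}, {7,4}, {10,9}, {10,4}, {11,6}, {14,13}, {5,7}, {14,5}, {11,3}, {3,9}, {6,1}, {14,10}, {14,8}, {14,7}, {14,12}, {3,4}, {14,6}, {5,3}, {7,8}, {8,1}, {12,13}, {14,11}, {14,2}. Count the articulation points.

1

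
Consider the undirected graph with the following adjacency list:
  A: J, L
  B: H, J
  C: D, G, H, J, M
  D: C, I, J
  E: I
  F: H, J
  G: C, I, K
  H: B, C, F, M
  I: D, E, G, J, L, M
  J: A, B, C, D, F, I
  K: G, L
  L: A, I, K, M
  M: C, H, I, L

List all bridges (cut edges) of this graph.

E-I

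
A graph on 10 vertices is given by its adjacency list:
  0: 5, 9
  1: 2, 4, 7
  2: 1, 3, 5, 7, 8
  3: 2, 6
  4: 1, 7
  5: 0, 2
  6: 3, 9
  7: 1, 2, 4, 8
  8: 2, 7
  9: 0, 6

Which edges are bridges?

none

The edges on the cycle 2-5-0-9-6-3-2 are not bridges since each lies on that cycle.
Every edge lies on some cycle, so there are no bridges.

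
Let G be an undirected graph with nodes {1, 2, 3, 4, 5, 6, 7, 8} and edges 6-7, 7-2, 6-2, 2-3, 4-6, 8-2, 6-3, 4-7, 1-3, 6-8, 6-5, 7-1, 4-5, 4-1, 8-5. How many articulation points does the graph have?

Removing 8, for instance, still leaves 1 component. No single vertex removal increases the component count — the graph has no articulation points.

0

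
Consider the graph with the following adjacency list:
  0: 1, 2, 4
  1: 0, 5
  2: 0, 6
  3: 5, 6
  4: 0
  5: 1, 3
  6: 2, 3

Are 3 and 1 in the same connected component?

From 3 we can reach 0, 1, 2, 3, 4, 5, 6, which includes 1.

Yes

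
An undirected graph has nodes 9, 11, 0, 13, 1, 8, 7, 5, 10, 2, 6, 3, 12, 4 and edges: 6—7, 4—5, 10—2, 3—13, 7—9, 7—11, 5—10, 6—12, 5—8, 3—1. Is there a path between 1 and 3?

Yes

From 1 we can reach 1, 3, 13, which includes 3.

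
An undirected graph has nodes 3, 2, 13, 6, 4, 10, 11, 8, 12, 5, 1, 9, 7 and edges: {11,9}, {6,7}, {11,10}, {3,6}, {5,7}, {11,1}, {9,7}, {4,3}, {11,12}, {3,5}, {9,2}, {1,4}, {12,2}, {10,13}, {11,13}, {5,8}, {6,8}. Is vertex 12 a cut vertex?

No

Deleting 12 leaves 1 component (was 1) (its neighbors 2, 11 remain connected to each other), so 12 is not a cut vertex.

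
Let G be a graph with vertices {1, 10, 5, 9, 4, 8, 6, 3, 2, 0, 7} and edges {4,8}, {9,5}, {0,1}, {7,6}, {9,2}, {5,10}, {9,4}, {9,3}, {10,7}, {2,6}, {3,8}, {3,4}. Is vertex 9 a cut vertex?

Deleting 9 raises the number of components from 2 to 3, so 9 is a cut vertex.

Yes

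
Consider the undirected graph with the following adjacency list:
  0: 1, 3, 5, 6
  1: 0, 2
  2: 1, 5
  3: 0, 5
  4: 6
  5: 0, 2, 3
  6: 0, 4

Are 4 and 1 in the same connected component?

From 4 we can reach 0, 1, 2, 3, 4, 5, 6, which includes 1.

Yes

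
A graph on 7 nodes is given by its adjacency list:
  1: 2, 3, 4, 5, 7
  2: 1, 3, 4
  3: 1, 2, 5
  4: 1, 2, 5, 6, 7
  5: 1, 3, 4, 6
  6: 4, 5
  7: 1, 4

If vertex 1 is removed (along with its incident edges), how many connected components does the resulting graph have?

1

With 1 gone, the remaining components are: {2, 3, 4, 5, 6, 7}.
That is 1 component.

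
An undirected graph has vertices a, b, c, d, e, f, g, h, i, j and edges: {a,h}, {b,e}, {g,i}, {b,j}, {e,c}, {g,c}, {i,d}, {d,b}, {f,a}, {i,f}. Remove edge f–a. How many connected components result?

Before removal there is 1 component.
f–a is a bridge — removing it separates f's side from a's side.
After removal: 2 components.

2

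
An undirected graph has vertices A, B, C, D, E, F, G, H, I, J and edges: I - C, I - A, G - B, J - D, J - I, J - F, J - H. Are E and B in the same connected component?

The component containing E is {E}, and B is not in it.

No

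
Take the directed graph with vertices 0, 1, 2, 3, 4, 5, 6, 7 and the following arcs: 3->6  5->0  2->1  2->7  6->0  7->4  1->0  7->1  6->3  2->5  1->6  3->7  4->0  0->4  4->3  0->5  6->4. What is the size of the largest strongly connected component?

7

{0, 1, 3, 4, 5, 6, 7} are all mutually reachable — one SCC of size 7.
{2} is an SCC by itself.
The largest has 7 vertices.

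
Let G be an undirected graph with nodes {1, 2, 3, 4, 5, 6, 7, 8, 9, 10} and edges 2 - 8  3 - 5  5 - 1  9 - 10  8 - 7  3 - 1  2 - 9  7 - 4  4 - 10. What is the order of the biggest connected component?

6

6 is isolated — a component by itself.
Starting from 1 we can reach 1, 3, 5. That is one component of size 3.
Starting from 2 we can reach 2, 4, 7, 8, 9, 10. That is one component of size 6.
The largest has 6 vertices.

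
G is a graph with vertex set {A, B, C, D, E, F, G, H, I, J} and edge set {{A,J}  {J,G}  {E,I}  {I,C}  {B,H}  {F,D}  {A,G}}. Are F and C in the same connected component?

No

The component containing F is {D, F}, and C is not in it.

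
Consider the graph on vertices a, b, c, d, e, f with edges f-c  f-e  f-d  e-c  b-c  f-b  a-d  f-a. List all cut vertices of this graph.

Removing f increases the component count from 1 to 2, so f is a cut vertex.
By contrast removing b leaves 1 component; it is not a cut vertex. No other vertex is a cut vertex either.

f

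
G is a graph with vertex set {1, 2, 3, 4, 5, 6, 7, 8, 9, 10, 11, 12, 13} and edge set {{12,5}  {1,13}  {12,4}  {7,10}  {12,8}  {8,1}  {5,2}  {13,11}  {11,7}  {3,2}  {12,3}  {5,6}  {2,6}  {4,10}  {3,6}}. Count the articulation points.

1

Removing 12 increases the component count from 2 to 3, so 12 is a cut vertex.
By contrast removing 3 leaves 2 components; it is not a cut vertex. No other vertex is a cut vertex either.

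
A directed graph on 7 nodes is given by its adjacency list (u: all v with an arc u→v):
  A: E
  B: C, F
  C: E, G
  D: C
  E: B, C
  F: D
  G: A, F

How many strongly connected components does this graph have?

1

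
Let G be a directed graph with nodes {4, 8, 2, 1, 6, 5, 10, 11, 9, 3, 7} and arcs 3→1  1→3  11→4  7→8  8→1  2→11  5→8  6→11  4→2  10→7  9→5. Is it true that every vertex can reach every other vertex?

No

There is no directed path from 10 to 4, so the graph is not strongly connected.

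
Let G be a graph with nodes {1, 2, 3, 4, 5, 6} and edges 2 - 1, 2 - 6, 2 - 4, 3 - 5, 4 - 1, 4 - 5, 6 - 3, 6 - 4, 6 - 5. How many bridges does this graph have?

The edges on the cycle 6-3-5-6 are not bridges since each lies on that cycle.
Every edge lies on some cycle, so there are no bridges.

0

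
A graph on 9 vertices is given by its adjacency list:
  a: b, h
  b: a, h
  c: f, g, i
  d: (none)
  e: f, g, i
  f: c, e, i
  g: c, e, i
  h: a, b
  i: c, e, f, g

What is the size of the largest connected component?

d is isolated — a component by itself.
Starting from a we can reach a, b, h. That is one component of size 3.
Starting from c we can reach c, e, f, g, i. That is one component of size 5.
The largest has 5 vertices.

5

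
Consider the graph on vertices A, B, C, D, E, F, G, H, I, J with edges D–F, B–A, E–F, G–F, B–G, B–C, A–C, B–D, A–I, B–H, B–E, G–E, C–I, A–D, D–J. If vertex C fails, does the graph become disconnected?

Deleting C leaves 1 component (was 1) (its neighbors A, B, I remain connected to each other), so C is not a cut vertex.

No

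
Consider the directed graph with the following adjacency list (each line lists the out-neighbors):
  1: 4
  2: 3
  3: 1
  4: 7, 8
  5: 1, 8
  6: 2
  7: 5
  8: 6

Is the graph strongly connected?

Yes

From 2 we can reach every vertex (1, 2, 3, 4, 5, 6, 7, 8), and every vertex can reach 2 (1, 2, 3, 4, 5, 6, 7, 8). So the whole graph is one strongly connected component.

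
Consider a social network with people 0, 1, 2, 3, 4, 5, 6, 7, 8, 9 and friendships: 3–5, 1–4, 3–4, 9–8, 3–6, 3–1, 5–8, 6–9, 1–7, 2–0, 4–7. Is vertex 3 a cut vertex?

Yes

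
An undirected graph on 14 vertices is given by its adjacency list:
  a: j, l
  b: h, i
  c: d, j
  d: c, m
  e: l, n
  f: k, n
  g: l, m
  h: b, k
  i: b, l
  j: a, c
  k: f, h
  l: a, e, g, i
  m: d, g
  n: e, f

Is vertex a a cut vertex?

Deleting a leaves 1 component (was 1) (its neighbors j, l remain connected to each other), so a is not a cut vertex.

No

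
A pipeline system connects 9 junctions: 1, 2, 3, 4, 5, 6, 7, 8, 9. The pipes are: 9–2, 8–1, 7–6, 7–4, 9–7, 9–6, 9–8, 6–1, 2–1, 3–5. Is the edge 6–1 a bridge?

No

After removing 6–1, the path 6-9-2-1 still connects them, so the edge is not a bridge.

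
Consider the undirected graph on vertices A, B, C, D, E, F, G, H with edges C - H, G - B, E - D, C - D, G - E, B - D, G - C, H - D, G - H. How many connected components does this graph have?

F is isolated — a component by itself.
A is isolated — a component by itself.
Starting from B we can reach B, C, D, E, G, H. That is one component of size 6.
Total: 3 components.

3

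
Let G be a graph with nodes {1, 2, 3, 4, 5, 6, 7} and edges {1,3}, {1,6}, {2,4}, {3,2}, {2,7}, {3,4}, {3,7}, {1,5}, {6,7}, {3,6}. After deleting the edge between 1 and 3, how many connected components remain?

1 and 3 are still connected via 1-6-3, so the component count stays at 1.

1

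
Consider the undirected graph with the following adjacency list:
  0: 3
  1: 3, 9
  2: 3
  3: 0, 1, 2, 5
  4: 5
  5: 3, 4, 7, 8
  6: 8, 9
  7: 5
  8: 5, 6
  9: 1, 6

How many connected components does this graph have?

Starting from 0 we can reach 0, 1, 2, 3, 4, 5, 6, 7, 8, 9. That is one component of size 10.
Total: 1 component.

1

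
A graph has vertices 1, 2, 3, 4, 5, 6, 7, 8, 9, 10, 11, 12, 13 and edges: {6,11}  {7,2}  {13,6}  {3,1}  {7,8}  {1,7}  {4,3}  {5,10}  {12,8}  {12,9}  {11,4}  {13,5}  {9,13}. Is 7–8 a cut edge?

No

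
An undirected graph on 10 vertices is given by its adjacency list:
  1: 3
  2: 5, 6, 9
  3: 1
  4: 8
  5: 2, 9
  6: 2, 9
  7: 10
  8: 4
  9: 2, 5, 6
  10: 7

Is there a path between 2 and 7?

No

The component containing 2 is {2, 5, 6, 9}, and 7 is not in it.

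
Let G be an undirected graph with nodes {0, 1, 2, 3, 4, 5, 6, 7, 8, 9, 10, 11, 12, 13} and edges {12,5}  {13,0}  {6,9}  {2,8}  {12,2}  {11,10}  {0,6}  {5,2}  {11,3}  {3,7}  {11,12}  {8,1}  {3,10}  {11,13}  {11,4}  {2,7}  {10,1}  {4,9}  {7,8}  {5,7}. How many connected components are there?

1

Starting from 0 we can reach 0, 1, 2, 3, 4, 5, 6, 7, 8, 9, 10, 11, 12, 13. That is one component of size 14.
Total: 1 component.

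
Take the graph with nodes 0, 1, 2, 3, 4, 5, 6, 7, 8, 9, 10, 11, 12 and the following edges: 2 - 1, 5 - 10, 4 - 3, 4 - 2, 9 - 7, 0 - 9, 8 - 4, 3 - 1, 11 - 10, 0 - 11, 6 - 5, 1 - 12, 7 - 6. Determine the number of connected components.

2

Starting from 1 we can reach 1, 2, 3, 4, 8, 12. That is one component of size 6.
Starting from 0 we can reach 0, 5, 6, 7, 9, 10, 11. That is one component of size 7.
Total: 2 components.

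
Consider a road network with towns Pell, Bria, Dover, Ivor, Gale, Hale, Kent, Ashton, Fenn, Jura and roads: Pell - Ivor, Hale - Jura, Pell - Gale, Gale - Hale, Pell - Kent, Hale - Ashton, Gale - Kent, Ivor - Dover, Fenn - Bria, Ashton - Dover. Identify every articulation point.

Removing Hale increases the component count from 2 to 3, so Hale is a cut vertex.
By contrast removing Bria leaves 2 components; it is not a cut vertex. No other vertex is a cut vertex either.

Hale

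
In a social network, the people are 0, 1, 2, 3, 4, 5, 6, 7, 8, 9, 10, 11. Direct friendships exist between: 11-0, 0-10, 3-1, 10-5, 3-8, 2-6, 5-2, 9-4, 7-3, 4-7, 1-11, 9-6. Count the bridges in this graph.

1

The edges on the cycle 9-4-7-3-1-11-0-10-5-2-6-9 are not bridges since each lies on that cycle.
But removing 8-3 disconnects 8 from 3 — this is a bridge.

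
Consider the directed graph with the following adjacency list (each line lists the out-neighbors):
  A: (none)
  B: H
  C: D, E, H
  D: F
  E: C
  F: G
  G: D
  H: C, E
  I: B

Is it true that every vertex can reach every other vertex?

No

There is no directed path from D to B, so the graph is not strongly connected.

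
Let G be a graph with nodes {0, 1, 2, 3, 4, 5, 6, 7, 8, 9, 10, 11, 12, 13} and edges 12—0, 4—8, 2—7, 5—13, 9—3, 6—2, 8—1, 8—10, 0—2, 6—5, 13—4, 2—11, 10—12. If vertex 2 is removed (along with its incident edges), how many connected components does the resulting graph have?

With 2 gone, the remaining components are: {11}; {7}; {3, 9}; {0, 1, 4, 5, 6, 8, 10, 12, 13}.
That is 4 components.

4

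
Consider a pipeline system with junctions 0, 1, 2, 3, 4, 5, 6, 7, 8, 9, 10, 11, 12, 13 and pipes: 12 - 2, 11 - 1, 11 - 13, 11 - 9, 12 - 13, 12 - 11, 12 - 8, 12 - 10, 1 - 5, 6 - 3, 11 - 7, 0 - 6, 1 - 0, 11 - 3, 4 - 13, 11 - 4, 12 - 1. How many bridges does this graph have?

The edges on the cycle 11-1-0-6-3-11 are not bridges since each lies on that cycle.
But removing 2 - 12 disconnects 2 from 12; removing 5 - 1 disconnects 5 from 1; removing 11 - 7 disconnects 11 from 7; removing 12 - 10 disconnects 12 from 10 — these are bridges.
In total 6 edges are bridges.

6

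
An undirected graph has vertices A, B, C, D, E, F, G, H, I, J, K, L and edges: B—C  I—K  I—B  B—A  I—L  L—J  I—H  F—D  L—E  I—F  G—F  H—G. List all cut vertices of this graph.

Removing B increases the component count from 1 to 3, so B is a cut vertex.
Removing F increases the component count from 1 to 2, so F is a cut vertex.
Removing I increases the component count from 1 to 4, so I is a cut vertex.
Likewise L is a cut vertex.
By contrast removing K leaves 1 component; it is not a cut vertex. No other vertex is a cut vertex either.

B, F, I, L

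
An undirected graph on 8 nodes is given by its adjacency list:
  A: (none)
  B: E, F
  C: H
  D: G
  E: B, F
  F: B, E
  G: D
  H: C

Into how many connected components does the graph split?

A is isolated — a component by itself.
Starting from D we can reach D, G. That is one component of size 2.
Starting from C we can reach C, H. That is one component of size 2.
Starting from B we can reach B, E, F. That is one component of size 3.
Total: 4 components.

4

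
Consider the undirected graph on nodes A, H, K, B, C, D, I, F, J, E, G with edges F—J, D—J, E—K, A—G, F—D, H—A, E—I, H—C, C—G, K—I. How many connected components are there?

B is isolated — a component by itself.
Starting from E we can reach E, I, K. That is one component of size 3.
Starting from D we can reach D, F, J. That is one component of size 3.
Starting from A we can reach A, C, G, H. That is one component of size 4.
Total: 4 components.

4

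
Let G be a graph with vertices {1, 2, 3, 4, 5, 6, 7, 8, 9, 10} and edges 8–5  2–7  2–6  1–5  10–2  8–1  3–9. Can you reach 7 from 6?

Yes

From 6 we can reach 2, 6, 7, 10, which includes 7.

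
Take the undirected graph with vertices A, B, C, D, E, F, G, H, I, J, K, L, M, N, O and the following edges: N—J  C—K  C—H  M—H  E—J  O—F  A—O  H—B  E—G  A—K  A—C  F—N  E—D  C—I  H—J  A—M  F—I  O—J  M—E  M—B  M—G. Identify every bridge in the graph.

The edges on the cycle A-M-E-J-N-F-O-A are not bridges since each lies on that cycle.
But removing E—D disconnects E from D — this is a bridge.

D-E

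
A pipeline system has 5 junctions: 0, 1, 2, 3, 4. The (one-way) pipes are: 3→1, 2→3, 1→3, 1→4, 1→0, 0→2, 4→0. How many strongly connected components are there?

1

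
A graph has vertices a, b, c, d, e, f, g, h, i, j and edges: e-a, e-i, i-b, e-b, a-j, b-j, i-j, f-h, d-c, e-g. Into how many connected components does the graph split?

3

Starting from c we can reach c, d. That is one component of size 2.
Starting from f we can reach f, h. That is one component of size 2.
Starting from a we can reach a, b, e, g, i, j. That is one component of size 6.
Total: 3 components.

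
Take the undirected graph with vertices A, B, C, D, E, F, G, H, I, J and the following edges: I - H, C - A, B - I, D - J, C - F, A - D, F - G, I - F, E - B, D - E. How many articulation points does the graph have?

Removing D increases the component count from 1 to 2, so D is a cut vertex.
Removing F increases the component count from 1 to 2, so F is a cut vertex.
Removing I increases the component count from 1 to 2, so I is a cut vertex.
By contrast removing H leaves 1 component; it is not a cut vertex. No other vertex is a cut vertex either.

3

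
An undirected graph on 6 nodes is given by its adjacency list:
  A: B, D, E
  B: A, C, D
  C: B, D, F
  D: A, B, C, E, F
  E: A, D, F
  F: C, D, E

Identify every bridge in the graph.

The edges on the cycle D-E-F-D are not bridges since each lies on that cycle.
Every edge lies on some cycle, so there are no bridges.

none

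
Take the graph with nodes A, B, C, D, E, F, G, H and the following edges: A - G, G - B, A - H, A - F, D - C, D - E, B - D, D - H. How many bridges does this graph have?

The edges on the cycle A-G-B-D-H-A are not bridges since each lies on that cycle.
But removing A - F disconnects A from F; removing D - C disconnects D from C; removing D - E disconnects D from E — these are bridges.
That makes 3 bridges.

3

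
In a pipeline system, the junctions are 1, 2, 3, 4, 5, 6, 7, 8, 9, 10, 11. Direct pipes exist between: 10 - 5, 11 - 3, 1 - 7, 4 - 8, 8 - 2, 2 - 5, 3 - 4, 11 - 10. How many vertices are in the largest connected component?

7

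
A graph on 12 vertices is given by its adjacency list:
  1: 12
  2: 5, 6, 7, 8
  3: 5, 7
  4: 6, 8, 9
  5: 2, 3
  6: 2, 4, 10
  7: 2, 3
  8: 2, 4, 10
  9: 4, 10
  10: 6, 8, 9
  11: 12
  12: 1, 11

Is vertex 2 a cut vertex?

Yes

Deleting 2 raises the number of components from 2 to 3, so 2 is a cut vertex.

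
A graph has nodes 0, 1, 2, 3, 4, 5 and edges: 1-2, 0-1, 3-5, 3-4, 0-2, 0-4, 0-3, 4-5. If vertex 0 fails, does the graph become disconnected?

Deleting 0 raises the number of components from 1 to 2, so 0 is a cut vertex.

Yes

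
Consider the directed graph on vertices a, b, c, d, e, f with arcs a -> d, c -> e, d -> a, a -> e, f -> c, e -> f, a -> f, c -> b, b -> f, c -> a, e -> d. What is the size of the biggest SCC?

6

{a, b, c, d, e, f} are all mutually reachable — one SCC of size 6.
The largest has 6 vertices.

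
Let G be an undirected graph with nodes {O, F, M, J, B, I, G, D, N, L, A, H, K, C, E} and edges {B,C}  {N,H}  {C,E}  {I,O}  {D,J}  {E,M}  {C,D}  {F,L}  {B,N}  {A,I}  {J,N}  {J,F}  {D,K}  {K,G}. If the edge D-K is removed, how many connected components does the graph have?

Before removal there are 2 components.
D-K is a bridge — removing it separates D's side from K's side.
After removal: 3 components.

3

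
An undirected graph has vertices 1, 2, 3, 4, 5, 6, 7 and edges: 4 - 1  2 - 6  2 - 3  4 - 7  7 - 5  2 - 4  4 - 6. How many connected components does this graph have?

Starting from 1 we can reach 1, 2, 3, 4, 5, 6, 7. That is one component of size 7.
Total: 1 component.

1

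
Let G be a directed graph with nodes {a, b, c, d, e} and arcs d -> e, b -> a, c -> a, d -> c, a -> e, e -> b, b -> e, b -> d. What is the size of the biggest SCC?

{a, b, c, d, e} are all mutually reachable — one SCC of size 5.
The largest has 5 vertices.

5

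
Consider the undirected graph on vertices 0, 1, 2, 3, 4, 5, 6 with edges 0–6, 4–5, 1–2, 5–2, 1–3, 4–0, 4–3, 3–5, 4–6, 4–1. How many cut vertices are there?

1

Removing 4 increases the component count from 1 to 2, so 4 is a cut vertex.
By contrast removing 1 leaves 1 component; it is not a cut vertex. No other vertex is a cut vertex either.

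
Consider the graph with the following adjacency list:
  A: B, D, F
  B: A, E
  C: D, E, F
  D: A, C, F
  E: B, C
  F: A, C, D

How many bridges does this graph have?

0

The edges on the cycle F-C-E-B-A-F are not bridges since each lies on that cycle.
Every edge lies on some cycle, so there are no bridges.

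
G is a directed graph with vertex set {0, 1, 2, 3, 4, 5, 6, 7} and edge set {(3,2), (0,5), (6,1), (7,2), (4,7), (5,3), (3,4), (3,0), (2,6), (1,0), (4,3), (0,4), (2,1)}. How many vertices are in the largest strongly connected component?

8

{0, 1, 2, 3, 4, 5, 6, 7} are all mutually reachable — one SCC of size 8.
The largest has 8 vertices.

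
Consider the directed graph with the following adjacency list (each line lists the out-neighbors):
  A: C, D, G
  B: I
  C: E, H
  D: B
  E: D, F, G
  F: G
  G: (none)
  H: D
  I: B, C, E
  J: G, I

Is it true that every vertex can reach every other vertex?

No

There is no directed path from F to E, so the graph is not strongly connected.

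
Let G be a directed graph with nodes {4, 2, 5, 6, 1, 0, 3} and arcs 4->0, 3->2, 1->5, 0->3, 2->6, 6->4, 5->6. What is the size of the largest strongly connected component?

{0, 2, 3, 4, 6} are all mutually reachable — one SCC of size 5.
{1} is an SCC by itself.
{5} is an SCC by itself.
The largest has 5 vertices.

5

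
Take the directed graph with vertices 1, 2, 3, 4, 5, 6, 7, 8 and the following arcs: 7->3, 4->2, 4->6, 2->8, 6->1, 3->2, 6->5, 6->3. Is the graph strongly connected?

There is no directed path from 6 to 7, so the graph is not strongly connected.

No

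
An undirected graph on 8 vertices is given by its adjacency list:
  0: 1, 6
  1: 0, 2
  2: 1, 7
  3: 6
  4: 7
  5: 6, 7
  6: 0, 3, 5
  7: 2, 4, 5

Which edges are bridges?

The edges on the cycle 0-6-5-7-2-1-0 are not bridges since each lies on that cycle.
But removing 6-3 disconnects 6 from 3; removing 7-4 disconnects 7 from 4 — these are bridges.

3-6, 4-7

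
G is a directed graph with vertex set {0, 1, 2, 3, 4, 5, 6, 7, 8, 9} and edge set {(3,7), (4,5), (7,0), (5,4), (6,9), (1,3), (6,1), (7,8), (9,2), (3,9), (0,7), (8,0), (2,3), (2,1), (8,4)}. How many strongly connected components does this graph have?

{1, 2, 3, 9} are all mutually reachable — one SCC of size 4.
{0, 7, 8} are all mutually reachable — one SCC of size 3.
{4, 5} are all mutually reachable — one SCC of size 2.
{6} is an SCC by itself.
That gives 4 strongly connected components.

4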